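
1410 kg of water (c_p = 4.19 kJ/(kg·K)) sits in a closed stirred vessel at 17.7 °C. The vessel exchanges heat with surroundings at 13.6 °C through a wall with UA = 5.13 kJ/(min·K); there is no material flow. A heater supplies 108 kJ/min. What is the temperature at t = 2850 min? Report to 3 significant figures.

M c_p dT/dt = −UA(T − T_amb) + Q̇.
dT/dt = (T_ss − T)/τ with T_ss = T_amb + Q̇/UA = 13.6 + 108/5.13 = 34.653 °C, τ = M c_p/UA = 1410·4.19/5.13 = 1151.6 min.
This is linear first-order; T(t) = T_ss + (T₀ − T_ss) e^(−t/τ).
T(2850) = 34.653 + (-16.953)·0.084185 = 33.225 °C.

33.2 °C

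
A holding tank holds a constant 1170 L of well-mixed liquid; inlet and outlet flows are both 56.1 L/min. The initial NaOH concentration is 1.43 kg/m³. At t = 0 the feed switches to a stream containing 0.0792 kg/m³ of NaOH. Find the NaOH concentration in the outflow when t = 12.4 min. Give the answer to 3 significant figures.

0.825 kg/m³

Species balance on the tank: V dC/dt = Q(C_in − C).
Time constant τ = V/Q = 1170/56.1 = 20.856 min.
Solution: C(t) = C_in + (C₀ − C_in) e^(−t/τ).
C(12.4) = 0.0792 + (1.43 − 0.0792)·e^(−12.4/20.856) = 0.0792 + (1.3508)·0.55180 = 0.82458 kg/m³.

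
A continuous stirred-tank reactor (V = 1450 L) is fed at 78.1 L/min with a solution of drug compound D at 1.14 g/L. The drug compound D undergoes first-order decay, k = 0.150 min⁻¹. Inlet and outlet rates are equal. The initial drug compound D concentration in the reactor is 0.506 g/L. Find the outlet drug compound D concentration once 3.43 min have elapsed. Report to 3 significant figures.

Species balance: V dC/dt = Q C_in − Q C − k V C.
dC/dt = (Q/V) C_in − (Q/V + k) C; effective rate a = Q/V + k = 0.053862 + 0.150 = 0.20386 min⁻¹.
C_ss = Q C_in/(Q + kV) = 0.30120 g/L; C(t) = C_ss + (C₀ − C_ss) e^(−a t).
C(3.43) = 0.30120 + (0.20480)·e^(−0.20386·3.43) = 0.30120 + (0.20480)·0.49696 = 0.40298 g/L.

0.403 g/L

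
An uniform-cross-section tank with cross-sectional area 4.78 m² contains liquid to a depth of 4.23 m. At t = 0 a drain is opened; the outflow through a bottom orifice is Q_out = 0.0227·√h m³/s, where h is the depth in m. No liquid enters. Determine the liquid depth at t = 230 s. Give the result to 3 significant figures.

2.28 m

With no inflow, A dh/dt = −0.0227 √h.
This is separable: 2 d(√h)/dt = −0.0227/A, so √h = √h₀ − (0.0227/(2A)) t.
√h = √4.23 − 0.0227·230/(2·4.78) = 2.0567 − 0.54613 = 1.5106.
h = 1.5106² = 2.2818 m.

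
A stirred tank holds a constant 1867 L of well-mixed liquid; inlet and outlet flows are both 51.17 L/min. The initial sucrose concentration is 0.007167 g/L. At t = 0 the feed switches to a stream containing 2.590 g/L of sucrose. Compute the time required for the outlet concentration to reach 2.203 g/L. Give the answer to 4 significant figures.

69.26 min

Accumulation = in − out for the solute gives V dC/dt = Q(C_in − C), so τ = V/Q = 36.4862 min.
C(t) = C_in + (C₀ − C_in) e^(−t/τ). Set C = 2.203 and solve for t:
e^(−t/τ) = (C − C_in)/(C₀ − C_in) = (2.203 − 2.590)/(0.007167 − 2.590) = 0.149835
t = −τ ln(…) = 36.4862 × 1.89822 = 69.2588 min.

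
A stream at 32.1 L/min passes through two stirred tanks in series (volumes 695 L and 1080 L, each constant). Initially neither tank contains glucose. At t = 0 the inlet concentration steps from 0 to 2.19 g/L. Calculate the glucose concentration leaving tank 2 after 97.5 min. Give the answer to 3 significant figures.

1.90 g/L

Each tank obeys Vᵢ dCᵢ/dt = Q(Cᵢ₋₁ − Cᵢ), so τᵢ = Vᵢ/Q.
τ₁ = 695/32.1 = 21.651 min; τ₂ = 1080/32.1 = 33.645 min.
Solving the cascade with C₁(0)=C₂(0)=0 gives C₂(t) = C_in[1 − (τ₁ e^(−t/τ₁) − τ₂ e^(−t/τ₂))/(τ₁ − τ₂)].
At t = 97.5: e^(−t/τ₁) = 0.011073, e^(−t/τ₂) = 0.055138.
C₂ = 2.19·[1 − (21.651·0.011073 − 33.645·0.055138)/(-11.994)] = 2.19·0.86532 = 1.8950 g/L.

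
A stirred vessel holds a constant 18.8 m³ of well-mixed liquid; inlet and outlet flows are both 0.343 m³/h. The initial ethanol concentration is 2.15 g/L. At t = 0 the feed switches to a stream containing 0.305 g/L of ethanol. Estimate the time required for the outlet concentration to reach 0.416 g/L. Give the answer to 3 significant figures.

Unsteady species balance (constant V, well mixed): V dC/dt = Q(C_in − C), so τ = V/Q = 54.810 h.
C(t) = C_in + (C₀ − C_in) e^(−t/τ). Set C = 0.416 and solve for t:
e^(−t/τ) = (C − C_in)/(C₀ − C_in) = (0.416 − 0.305)/(2.15 − 0.305) = 0.060163
t = −τ ln(…) = 54.810 × 2.8107 = 154.06 h.

154 h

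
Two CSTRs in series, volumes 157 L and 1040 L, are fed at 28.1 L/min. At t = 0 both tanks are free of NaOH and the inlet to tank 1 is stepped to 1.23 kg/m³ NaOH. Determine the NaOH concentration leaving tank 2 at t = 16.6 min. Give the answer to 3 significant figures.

Species balance on tank i: dCᵢ/dt = (Cᵢ₋₁ − Cᵢ)/τᵢ with τᵢ = Vᵢ/Q.
τ₁ = 157/28.1 = 5.5872 min; τ₂ = 1040/28.1 = 37.011 min.
Tank 1: C₁ = C_in(1 − e^(−t/τ₁)). Tank 2 (τ₁ ≠ τ₂): C₂ = C_in[1 − (τ₁ e^(−t/τ₁) − τ₂ e^(−t/τ₂))/(τ₁ − τ₂)].
At t = 16.6: e^(−t/τ₁) = 0.051248, e^(−t/τ₂) = 0.63857.
C₂ = 1.23·[1 − (5.5872·0.051248 − 37.011·0.63857)/(-31.423)] = 1.23·0.25700 = 0.31611 kg/m³.

0.316 kg/m³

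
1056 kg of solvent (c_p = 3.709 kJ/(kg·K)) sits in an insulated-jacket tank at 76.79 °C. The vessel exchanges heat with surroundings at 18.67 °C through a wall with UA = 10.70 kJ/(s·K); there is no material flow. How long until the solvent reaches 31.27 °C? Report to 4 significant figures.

559.6 s

M c_p dT/dt = −UA(T − T_amb).
τ = M c_p/UA = 366.047 s; T_ss = T_amb = 18.6700 °C.
T(t) = T_ss + (T₀ − T_ss)e^(−t/τ); set T = 31.27:
t = −τ ln[(T − T_ss)/(T₀ − T_ss)] = −366.047 · ln(0.216793) = 559.618 s.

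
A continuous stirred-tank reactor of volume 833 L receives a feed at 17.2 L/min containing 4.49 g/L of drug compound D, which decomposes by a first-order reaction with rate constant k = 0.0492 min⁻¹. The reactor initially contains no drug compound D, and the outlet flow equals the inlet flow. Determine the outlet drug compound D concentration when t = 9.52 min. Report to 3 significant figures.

Species balance: V dC/dt = Q C_in − Q C − k V C.
dC/dt = (Q/V) C_in − (Q/V + k) C; effective rate a = Q/V + k = 0.020648 + 0.0492 = 0.069848 min⁻¹.
C_ss = Q C_in/(Q + kV) = 1.3273 g/L; C(t) = C_ss + (C₀ − C_ss) e^(−a t).
C(9.52) = 1.3273 + (-1.3273)·e^(−0.069848·9.52) = 1.3273 + (-1.3273)·0.51430 = 0.64468 g/L.

0.645 g/L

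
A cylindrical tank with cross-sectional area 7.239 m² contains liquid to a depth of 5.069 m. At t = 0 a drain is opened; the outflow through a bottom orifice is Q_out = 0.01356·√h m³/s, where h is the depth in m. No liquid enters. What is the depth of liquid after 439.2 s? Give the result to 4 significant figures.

With no inflow, A dh/dt = −0.01356 √h.
This is separable: 2 d(√h)/dt = −0.01356/A, so √h = √h₀ − (0.01356/(2A)) t.
√h = √5.069 − 0.01356·439.2/(2·7.239) = 2.25144 − 0.411352 = 1.84009.
h = 1.84009² = 3.38594 m.

3.386 m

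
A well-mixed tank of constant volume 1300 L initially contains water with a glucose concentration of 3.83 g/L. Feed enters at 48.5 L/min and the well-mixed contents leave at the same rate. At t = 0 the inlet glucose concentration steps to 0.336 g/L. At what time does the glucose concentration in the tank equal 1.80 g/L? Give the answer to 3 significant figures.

Mass balance on the solute (V constant): V dC/dt = Q(C_in − C), so τ = V/Q = 26.804 min.
C(t) = C_in + (C₀ − C_in) e^(−t/τ). Set C = 1.80 and solve for t:
e^(−t/τ) = (C − C_in)/(C₀ − C_in) = (1.80 − 0.336)/(3.83 − 0.336) = 0.41900
t = −τ ln(…) = 26.804 × 0.86987 = 23.316 min.

23.3 min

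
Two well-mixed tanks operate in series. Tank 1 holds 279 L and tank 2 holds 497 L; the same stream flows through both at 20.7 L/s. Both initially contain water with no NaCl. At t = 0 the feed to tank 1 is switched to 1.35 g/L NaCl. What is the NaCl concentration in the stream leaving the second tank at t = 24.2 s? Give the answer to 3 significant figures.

Time constants: τᵢ = Vᵢ/Q for each well-mixed tank.
τ₁ = 279/20.7 = 13.478 s; τ₂ = 497/20.7 = 24.010 s.
Solving the cascade with C₁(0)=C₂(0)=0 gives C₂(t) = C_in[1 − (τ₁ e^(−t/τ₁) − τ₂ e^(−t/τ₂))/(τ₁ − τ₂)].
At t = 24.2: e^(−t/τ₁) = 0.16605, e^(−t/τ₂) = 0.36497.
C₂ = 1.35·[1 − (13.478·0.16605 − 24.010·0.36497)/(-10.531)] = 1.35·0.38043 = 0.51359 g/L.

0.514 g/L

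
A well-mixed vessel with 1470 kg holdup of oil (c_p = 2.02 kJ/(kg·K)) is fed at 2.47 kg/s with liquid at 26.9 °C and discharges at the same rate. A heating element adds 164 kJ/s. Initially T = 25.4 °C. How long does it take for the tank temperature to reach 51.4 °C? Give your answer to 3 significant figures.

841 s

M c_p dT/dt = ṁ c_p (T_in − T) + Q̇.
τ = M/ṁ = 595.14 s; T_ss = T_in + Q̇/(ṁ c_p) = 59.770 °C.
T(t) = T_ss + (T₀ − T_ss) e^(−t/τ). Set T = 51.4:
e^(−t/τ) = (51.4 − 59.770)/(25.4 − 59.770) = 0.24352
t = −595.14 · ln(0.24352) = 840.67 s.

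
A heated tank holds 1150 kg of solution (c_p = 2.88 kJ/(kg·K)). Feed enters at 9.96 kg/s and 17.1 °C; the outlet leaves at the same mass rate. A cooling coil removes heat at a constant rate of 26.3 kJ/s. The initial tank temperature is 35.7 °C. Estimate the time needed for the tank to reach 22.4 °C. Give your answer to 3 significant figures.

M c_p dT/dt = ṁ c_p (T_in − T) − Q̇.
τ = M/ṁ = 115.46 s; T_ss = T_in − Q̇/(ṁ c_p) = 16.183 °C.
T(t) = T_ss + (T₀ − T_ss) e^(−t/τ). Set T = 22.4:
e^(−t/τ) = (22.4 − 16.183)/(35.7 − 16.183) = 0.31854
t = −115.46 · ln(0.31854) = 132.09 s.

132 s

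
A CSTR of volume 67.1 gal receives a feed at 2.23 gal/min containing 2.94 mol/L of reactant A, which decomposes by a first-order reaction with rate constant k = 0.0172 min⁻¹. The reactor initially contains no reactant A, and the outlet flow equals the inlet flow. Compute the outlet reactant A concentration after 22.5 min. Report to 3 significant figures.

1.31 mol/L

V dC/dt = Q(C_in − C) − k V C.
dC/dt = (Q/V) C_in − (Q/V + k) C; effective rate a = Q/V + k = 0.033234 + 0.0172 = 0.050434 min⁻¹.
C_ss = Q C_in/(Q + kV) = 1.9373 mol/L; C(t) = C_ss + (C₀ − C_ss) e^(−a t).
C(22.5) = 1.9373 + (-1.9373)·e^(−0.050434·22.5) = 1.9373 + (-1.9373)·0.32150 = 1.3145 mol/L.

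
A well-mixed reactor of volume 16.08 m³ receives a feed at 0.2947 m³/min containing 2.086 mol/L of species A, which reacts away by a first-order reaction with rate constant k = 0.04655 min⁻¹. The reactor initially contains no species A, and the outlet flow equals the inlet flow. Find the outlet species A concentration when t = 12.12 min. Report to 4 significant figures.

0.3208 mol/L

V dC/dt = Q(C_in − C) − k V C.
This is linear with rate a = Q/V + k = 0.0648771 min⁻¹.
C_ss = Q C_in/(Q + kV) = 0.589273 mol/L; C(t) = C_ss + (C₀ − C_ss) e^(−a t).
C(12.12) = 0.589273 + (-0.589273)·e^(−0.0648771·12.12) = 0.589273 + (-0.589273)·0.455522 = 0.320846 mol/L.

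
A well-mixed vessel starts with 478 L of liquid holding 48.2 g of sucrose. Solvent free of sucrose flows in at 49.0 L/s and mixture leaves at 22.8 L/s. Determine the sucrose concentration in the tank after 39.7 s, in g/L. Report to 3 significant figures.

Let m(t) be the amount of sucrose. Volume: V(t) = V₀ + (Q_in − Q_out) t = 478 + 26.200 t; V(39.7) = 1518.1 L.
Species balance (pure solvent in): dm/dt = −Q_out · m/V(t).
dm/m = −Q_out dt/(V₀ + 26.200 t); integrating gives ln(m/m₀) = −(Q_out/(Q_in−Q_out)) ln(V/V₀).
m = m₀ (V₀/V)^(Q_out/(Q_in−Q_out)) = 48.2 × (478/1518.1)^(0.87023) = 17.632 g.
C = m/V = 17.632/1518.1 = 0.011614 g/L.

0.0116 g/L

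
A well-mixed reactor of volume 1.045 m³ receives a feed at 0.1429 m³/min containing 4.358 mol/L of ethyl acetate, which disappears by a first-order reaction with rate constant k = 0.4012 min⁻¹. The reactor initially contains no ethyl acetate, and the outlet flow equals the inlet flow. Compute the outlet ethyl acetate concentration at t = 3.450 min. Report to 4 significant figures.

Accumulation = in − out − consumed: V dC/dt = Q C_in − Q C − k V C.
dC/dt = (Q/V) C_in − (Q/V + k) C; effective rate a = Q/V + k = 0.136746 + 0.4012 = 0.537946 min⁻¹.
C_ss = Q C_in/(Q + kV) = 1.10781 mol/L; C(t) = C_ss + (C₀ − C_ss) e^(−a t).
C(3.450) = 1.10781 + (-1.10781)·e^(−0.537946·3.450) = 1.10781 + (-1.10781)·0.156310 = 0.934646 mol/L.

0.9346 mol/L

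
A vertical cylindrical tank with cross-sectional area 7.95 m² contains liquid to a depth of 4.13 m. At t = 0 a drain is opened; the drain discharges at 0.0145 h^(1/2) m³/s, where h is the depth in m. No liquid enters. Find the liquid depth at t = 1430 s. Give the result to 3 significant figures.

0.530 m

Volume balance on the tank: A dh/dt = −0.0145 √h.
∫ h^(−1/2) dh = −(0.0145/A) ∫ dt, giving 2√h = 2√h₀ − (0.0145/A) t.
√h = √4.13 − 0.0145·1430/(2·7.95) = 2.0322 − 1.3041 = 0.72815.
h = 0.72815² = 0.53021 m.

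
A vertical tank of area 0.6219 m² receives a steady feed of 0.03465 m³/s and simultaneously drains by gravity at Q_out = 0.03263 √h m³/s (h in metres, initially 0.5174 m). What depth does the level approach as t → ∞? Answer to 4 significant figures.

Level balance: A dh/dt = 0.03465 − 0.03263 √h. Setting dh/dt = 0:
Q_in = 0.03263 √h_ss ⇒ √h_ss = 0.03465/0.03263 = 1.06191.
h_ss = 1.06191² = 1.12764 m. (Since h₀ = 0.5174 m < h_ss, the level will rise toward this value.)

1.128 m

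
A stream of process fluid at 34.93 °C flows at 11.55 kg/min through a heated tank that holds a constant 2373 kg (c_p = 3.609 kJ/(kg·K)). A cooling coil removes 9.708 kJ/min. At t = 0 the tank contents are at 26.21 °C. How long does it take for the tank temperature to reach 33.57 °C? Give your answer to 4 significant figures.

Heat balance on the well-mixed liquid: M c_p dT/dt = ṁ c_p (T_in − T) − 9.708.
τ = M/ṁ = 205.455 min; T_ss = T_in − Q̇/(ṁ c_p) = 34.6971 °C.
T(t) = T_ss + (T₀ − T_ss) e^(−t/τ). Set T = 33.57:
e^(−t/τ) = (33.57 − 34.6971)/(26.21 − 34.6971) = 0.132802
t = −205.455 · ln(0.132802) = 414.791 min.

414.8 min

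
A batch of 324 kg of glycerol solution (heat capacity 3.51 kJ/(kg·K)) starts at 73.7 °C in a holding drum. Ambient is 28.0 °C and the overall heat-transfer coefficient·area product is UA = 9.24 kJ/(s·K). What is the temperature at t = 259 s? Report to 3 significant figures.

Lumped-capacitance energy balance: M c_p dT/dt = UA(T_amb − T).
dT/dt = (T_ss − T)/τ with T_ss = T_amb = 28.000 °C, τ = M c_p/UA = 324·3.51/9.24 = 123.08 s.
T approaches T_ss exponentially: T(t) = T_ss + (T₀ − T_ss) e^(−t/τ).
T(259) = 28.000 + (45.700)·0.12192 = 33.572 °C.

33.6 °C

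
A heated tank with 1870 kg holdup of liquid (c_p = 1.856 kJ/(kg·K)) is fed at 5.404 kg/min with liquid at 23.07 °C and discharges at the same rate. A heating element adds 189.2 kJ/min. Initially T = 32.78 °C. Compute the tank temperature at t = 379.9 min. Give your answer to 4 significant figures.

M c_p dT/dt = ṁ c_p (T_in − T) + Q̇.
Rearrange: dT/dt = (T_ss − T)/τ with τ = M/ṁ = 346.040 min and T_ss = T_in + Q̇/(ṁ c_p) = 41.9337 °C.
This is linear first-order; T(t) = T_ss + (T₀ − T_ss) e^(−t/τ).
T(379.9) = 41.9337 + (-9.15374)·e^(−379.9/346.040) = 41.9337 + (-9.15374)·0.333588 = 38.8802 °C.

38.88 °C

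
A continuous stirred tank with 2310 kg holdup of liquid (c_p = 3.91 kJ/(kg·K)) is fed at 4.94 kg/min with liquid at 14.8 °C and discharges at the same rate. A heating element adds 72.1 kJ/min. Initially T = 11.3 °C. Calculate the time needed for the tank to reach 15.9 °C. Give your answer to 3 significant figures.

M c_p dT/dt = ṁ c_p (T_in − T) + Q̇.
τ = M/ṁ = 467.61 min; T_ss = T_in + Q̇/(ṁ c_p) = 18.533 °C.
T(t) = T_ss + (T₀ − T_ss) e^(−t/τ). Set T = 15.9:
e^(−t/τ) = (15.9 − 18.533)/(11.3 − 18.533) = 0.36401
t = −467.61 · ln(0.36401) = 472.56 min.

473 min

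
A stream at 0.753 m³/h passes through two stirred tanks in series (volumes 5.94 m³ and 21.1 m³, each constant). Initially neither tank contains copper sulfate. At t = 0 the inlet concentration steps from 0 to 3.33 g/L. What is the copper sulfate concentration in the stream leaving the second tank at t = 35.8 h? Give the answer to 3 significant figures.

2.05 g/L

Species balance on tank i: dCᵢ/dt = (Cᵢ₋₁ − Cᵢ)/τᵢ with τᵢ = Vᵢ/Q.
τ₁ = 5.94/0.753 = 7.8884 h; τ₂ = 21.1/0.753 = 28.021 h.
Tank 1: C₁ = C_in(1 − e^(−t/τ₁)). Tank 2 (τ₁ ≠ τ₂): C₂ = C_in[1 − (τ₁ e^(−t/τ₁) − τ₂ e^(−t/τ₂))/(τ₁ − τ₂)].
At t = 35.8: e^(−t/τ₁) = 0.010692, e^(−t/τ₂) = 0.27870.
C₂ = 3.33·[1 − (7.8884·0.010692 − 28.021·0.27870)/(-20.133)] = 3.33·0.61628 = 2.0522 g/L.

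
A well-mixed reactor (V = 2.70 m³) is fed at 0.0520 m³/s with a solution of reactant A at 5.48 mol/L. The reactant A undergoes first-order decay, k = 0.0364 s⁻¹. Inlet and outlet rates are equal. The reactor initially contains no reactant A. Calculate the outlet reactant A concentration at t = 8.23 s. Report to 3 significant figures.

0.697 mol/L

V dC/dt = Q(C_in − C) − k V C.
This is linear with rate a = Q/V + k = 0.055659 s⁻¹.
C_ss = Q C_in/(Q + kV) = 1.8962 mol/L; C(t) = C_ss + (C₀ − C_ss) e^(−a t).
C(8.23) = 1.8962 + (-1.8962)·e^(−0.055659·8.23) = 1.8962 + (-1.8962)·0.63250 = 0.69685 mol/L.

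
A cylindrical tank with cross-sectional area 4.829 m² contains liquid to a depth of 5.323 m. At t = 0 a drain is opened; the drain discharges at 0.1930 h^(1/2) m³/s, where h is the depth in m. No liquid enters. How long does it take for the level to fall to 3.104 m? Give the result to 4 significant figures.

A dh/dt = −Q_out = −0.1930 √h.
Separate and integrate: 2(√h − √h₀) = −(0.1930/A) t.
t = 2A(√h₀ − √h)/0.1930 = 2·4.829·(√5.323 − √3.104)/0.1930
  = 9.65800 × (2.30716 − 1.76182) / 0.1930 = 27.2899 s.

27.29 s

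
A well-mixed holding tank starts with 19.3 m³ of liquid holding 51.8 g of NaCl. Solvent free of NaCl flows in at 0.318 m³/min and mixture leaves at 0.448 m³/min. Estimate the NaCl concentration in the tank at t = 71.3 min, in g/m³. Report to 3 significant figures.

0.541 g/m³

Total volume: dV/dt = Q_in − Q_out = -0.13000 m³/min, so V(t) = 19.3 − 0.13000 t and V(71.3) = 10.031 m³.
Species balance (pure solvent in): dm/dt = −Q_out · m/V(t).
dm/m = −Q_out dt/(V₀ − 0.13000 t); integrating gives ln(m/m₀) = −(Q_out/(Q_in−Q_out)) ln(V/V₀).
m = m₀ (V₀/V)^(Q_out/(Q_in−Q_out)) = 51.8 × (19.3/10.031)^(-3.4462) = 5.4311 g.
C = m/V = 5.4311/10.031 = 0.54143 g/m³.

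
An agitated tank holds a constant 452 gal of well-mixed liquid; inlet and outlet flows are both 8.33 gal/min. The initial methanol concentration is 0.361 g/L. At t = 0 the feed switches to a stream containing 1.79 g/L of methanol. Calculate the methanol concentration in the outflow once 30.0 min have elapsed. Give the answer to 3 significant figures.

Accumulation = in − out for the solute gives V dC/dt = Q(C_in − C).
Rewrite as dC/dt + C/τ = C_in/τ, τ = V/Q = 54.262 min.
Solution: C(t) = C_in + (C₀ − C_in) e^(−t/τ).
C(30.0) = 1.79 + (0.361 − 1.79)·e^(−30.0/54.262) = 1.79 + (-1.4290)·0.57529 = 0.96791 g/L.

0.968 g/L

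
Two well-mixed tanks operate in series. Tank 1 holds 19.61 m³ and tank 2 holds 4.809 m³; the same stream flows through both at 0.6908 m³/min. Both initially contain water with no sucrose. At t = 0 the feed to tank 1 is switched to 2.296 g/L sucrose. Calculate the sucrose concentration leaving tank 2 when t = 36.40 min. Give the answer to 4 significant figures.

1.456 g/L

Each tank obeys Vᵢ dCᵢ/dt = Q(Cᵢ₋₁ − Cᵢ), so τᵢ = Vᵢ/Q.
τ₁ = 19.61/0.6908 = 28.3874 min; τ₂ = 4.809/0.6908 = 6.96149 min.
Tank 1: C₁ = C_in(1 − e^(−t/τ₁)). Tank 2 (τ₁ ≠ τ₂): C₂ = C_in[1 − (τ₁ e^(−t/τ₁) − τ₂ e^(−t/τ₂))/(τ₁ − τ₂)].
At t = 36.40: e^(−t/τ₁) = 0.277410, e^(−t/τ₂) = 0.00536015.
C₂ = 2.296·[1 − (28.3874·0.277410 − 6.96149·0.00536015)/(21.4259)] = 2.296·0.634199 = 1.45612 g/L.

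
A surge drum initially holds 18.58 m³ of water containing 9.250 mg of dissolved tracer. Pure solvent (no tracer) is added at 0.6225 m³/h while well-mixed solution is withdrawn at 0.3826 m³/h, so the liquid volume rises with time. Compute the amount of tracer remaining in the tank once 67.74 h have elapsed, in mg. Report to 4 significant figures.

Total volume: dV/dt = Q_in − Q_out = 0.239900 m³/h, so V(t) = 18.58 + 0.239900 t and V(67.74) = 34.8308 m³.
No tracer enters, so dm/dt = −Q_out · (m/V).
dm/m = −Q_out dt/(V₀ + 0.239900 t); integrating gives ln(m/m₀) = −(Q_out/(Q_in−Q_out)) ln(V/V₀).
m = m₀ (V₀/V)^(Q_out/(Q_in−Q_out)) = 9.250 × (18.58/34.8308)^(1.59483) = 3.39534 mg.

3.395 mg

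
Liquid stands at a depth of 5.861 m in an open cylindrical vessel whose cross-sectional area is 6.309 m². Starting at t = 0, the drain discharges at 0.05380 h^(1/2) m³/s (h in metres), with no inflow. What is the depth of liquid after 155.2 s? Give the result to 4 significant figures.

A dh/dt = −Q_out = −0.05380 √h.
This is separable: 2 d(√h)/dt = −0.05380/A, so √h = √h₀ − (0.05380/(2A)) t.
√h = √5.861 − 0.05380·155.2/(2·6.309) = 2.42095 − 0.661734 = 1.75922.
h = 1.75922² = 3.09484 m.

3.095 m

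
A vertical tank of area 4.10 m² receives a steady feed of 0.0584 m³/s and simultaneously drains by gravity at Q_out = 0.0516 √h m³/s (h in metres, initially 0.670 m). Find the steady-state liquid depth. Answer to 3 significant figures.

1.28 m

Level balance: A dh/dt = 0.0584 − 0.0516 √h. Setting dh/dt = 0:
Q_in = 0.0516 √h_ss ⇒ √h_ss = 0.0584/0.0516 = 1.1318.
h_ss = 1.1318² = 1.2809 m. (Since h₀ = 0.670 m < h_ss, the level will rise toward this value.)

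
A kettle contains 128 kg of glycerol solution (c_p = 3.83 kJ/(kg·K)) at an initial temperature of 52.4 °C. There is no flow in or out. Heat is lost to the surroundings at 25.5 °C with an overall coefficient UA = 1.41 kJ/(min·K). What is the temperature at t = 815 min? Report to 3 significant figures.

28.1 °C

M c_p dT/dt = −UA(T − T_amb).
dT/dt = (T_ss − T)/τ with T_ss = T_amb = 25.500 °C, τ = M c_p/UA = 128·3.83/1.41 = 347.69 min.
Solution: T(t) = T_ss + (T₀ − T_ss) e^(−t/τ).
T(815) = 25.500 + (26.900)·0.095938 = 28.081 °C.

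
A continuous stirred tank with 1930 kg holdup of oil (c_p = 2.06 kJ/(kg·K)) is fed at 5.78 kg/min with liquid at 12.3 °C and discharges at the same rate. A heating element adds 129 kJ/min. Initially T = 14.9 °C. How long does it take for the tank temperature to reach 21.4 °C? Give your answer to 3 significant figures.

520 min

M c_p dT/dt = ṁ c_p (T_in − T) + Q̇.
τ = M/ṁ = 333.91 min; T_ss = T_in + Q̇/(ṁ c_p) = 23.134 °C.
T(t) = T_ss + (T₀ − T_ss) e^(−t/τ). Set T = 21.4:
e^(−t/τ) = (21.4 − 23.134)/(14.9 − 23.134) = 0.21060
t = −333.91 · ln(0.21060) = 520.16 min.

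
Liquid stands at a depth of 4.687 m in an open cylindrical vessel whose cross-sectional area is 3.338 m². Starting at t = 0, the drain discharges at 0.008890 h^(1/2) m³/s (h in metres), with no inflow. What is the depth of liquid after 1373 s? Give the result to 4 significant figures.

Volume balance on the tank: A dh/dt = −0.008890 √h.
This is separable: 2 d(√h)/dt = −0.008890/A, so √h = √h₀ − (0.008890/(2A)) t.
√h = √4.687 − 0.008890·1373/(2·3.338) = 2.16495 − 1.82834 = 0.336612.
h = 0.336612² = 0.113308 m.

0.1133 m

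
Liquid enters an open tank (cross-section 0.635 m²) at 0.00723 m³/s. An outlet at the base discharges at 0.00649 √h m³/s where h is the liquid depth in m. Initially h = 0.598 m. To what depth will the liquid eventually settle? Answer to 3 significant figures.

1.24 m

A dh/dt = Q_in − 0.00649 √h. Steady state requires inflow = outflow:
Q_in = 0.00649 √h_ss ⇒ √h_ss = 0.00723/0.00649 = 1.1140.
h_ss = 1.1140² = 1.2410 m. (Since h₀ = 0.598 m < h_ss, the level will rise toward this value.)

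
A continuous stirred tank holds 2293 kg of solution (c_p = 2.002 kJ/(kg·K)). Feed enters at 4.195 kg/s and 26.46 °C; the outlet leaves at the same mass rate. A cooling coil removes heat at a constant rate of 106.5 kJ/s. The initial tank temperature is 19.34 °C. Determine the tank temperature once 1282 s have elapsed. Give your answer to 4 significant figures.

M c_p dT/dt = ṁ c_p (T_in − T) − Q̇.
Rearrange: dT/dt = (T_ss − T)/τ with τ = M/ṁ = 546.603 s and T_ss = T_in − Q̇/(ṁ c_p) = 13.7790 °C.
Solution: T(t) = T_ss + (T₀ − T_ss) e^(−t/τ).
T(1282) = 13.7790 + (5.56100)·e^(−1282/546.603) = 13.7790 + (5.56100)·0.0958094 = 14.3118 °C.

14.31 °C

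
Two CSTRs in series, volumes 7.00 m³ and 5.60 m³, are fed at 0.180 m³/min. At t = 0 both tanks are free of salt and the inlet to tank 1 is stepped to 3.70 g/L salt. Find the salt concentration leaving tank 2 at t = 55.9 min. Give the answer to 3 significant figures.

1.76 g/L

Each tank obeys Vᵢ dCᵢ/dt = Q(Cᵢ₋₁ − Cᵢ), so τᵢ = Vᵢ/Q.
τ₁ = 7.00/0.180 = 38.889 min; τ₂ = 5.60/0.180 = 31.111 min.
Tank 1: C₁ = C_in(1 − e^(−t/τ₁)). Tank 2 (τ₁ ≠ τ₂): C₂ = C_in[1 − (τ₁ e^(−t/τ₁) − τ₂ e^(−t/τ₂))/(τ₁ − τ₂)].
At t = 55.9: e^(−t/τ₁) = 0.23754, e^(−t/τ₂) = 0.16583.
C₂ = 3.70·[1 − (38.889·0.23754 − 31.111·0.16583)/(7.7778)] = 3.70·0.47564 = 1.7599 g/L.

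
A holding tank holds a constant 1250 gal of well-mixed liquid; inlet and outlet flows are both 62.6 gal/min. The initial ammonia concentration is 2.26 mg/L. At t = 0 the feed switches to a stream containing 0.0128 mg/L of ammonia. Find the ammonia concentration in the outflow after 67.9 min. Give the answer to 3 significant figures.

0.0878 mg/L

Mass balance on the solute (V constant): V dC/dt = Q(C_in − C).
Rewrite as dC/dt + C/τ = C_in/τ, τ = V/Q = 19.968 min.
C approaches C_in exponentially: C(t) = C_in + (C₀ − C_in) e^(−t/τ).
C(67.9) = 0.0128 + (2.26 − 0.0128)·e^(−67.9/19.968) = 0.0128 + (2.2472)·0.033359 = 0.087764 mg/L.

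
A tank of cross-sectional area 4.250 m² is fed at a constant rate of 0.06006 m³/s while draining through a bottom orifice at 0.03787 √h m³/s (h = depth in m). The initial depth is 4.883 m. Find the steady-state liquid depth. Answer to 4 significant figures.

2.515 m

Level balance: A dh/dt = 0.06006 − 0.03787 √h. Setting dh/dt = 0:
Q_in = 0.03787 √h_ss ⇒ √h_ss = 0.06006/0.03787 = 1.58595.
h_ss = 1.58595² = 2.51524 m. (Since h₀ = 4.883 m > h_ss, the level will fall toward this value.)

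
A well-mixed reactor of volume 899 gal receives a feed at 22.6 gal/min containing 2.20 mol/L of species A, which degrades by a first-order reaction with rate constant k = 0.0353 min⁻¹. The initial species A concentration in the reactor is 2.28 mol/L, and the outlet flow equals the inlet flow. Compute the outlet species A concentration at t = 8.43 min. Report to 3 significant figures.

Accumulation = in − out − consumed: V dC/dt = Q C_in − Q C − k V C.
dC/dt = (Q/V) C_in − (Q/V + k) C; effective rate a = Q/V + k = 0.025139 + 0.0353 = 0.060439 min⁻¹.
C_ss = Q C_in/(Q + kV) = 0.91507 mol/L; C(t) = C_ss + (C₀ − C_ss) e^(−a t).
C(8.43) = 0.91507 + (1.3649)·e^(−0.060439·8.43) = 0.91507 + (1.3649)·0.60080 = 1.7351 mol/L.

1.74 mol/L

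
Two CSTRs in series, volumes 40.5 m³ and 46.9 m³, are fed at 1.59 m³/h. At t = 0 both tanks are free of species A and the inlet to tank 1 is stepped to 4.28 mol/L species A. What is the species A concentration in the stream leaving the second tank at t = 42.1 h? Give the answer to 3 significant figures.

Each tank obeys Vᵢ dCᵢ/dt = Q(Cᵢ₋₁ − Cᵢ), so τᵢ = Vᵢ/Q.
τ₁ = 40.5/1.59 = 25.472 h; τ₂ = 46.9/1.59 = 29.497 h.
Solving the cascade with C₁(0)=C₂(0)=0 gives C₂(t) = C_in[1 − (τ₁ e^(−t/τ₁) − τ₂ e^(−t/τ₂))/(τ₁ − τ₂)].
At t = 42.1: e^(−t/τ₁) = 0.19151, e^(−t/τ₂) = 0.23996.
C₂ = 4.28·[1 − (25.472·0.19151 − 29.497·0.23996)/(-4.0252)] = 4.28·0.45342 = 1.9406 mol/L.

1.94 mol/L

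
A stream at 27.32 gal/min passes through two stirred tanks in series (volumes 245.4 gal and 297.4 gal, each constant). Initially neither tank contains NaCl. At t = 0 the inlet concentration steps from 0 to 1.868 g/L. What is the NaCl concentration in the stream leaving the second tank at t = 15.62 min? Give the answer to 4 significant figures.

0.8728 g/L

Time constants: τᵢ = Vᵢ/Q for each well-mixed tank.
τ₁ = 245.4/27.32 = 8.98243 min; τ₂ = 297.4/27.32 = 10.8858 min.
Solving the cascade with C₁(0)=C₂(0)=0 gives C₂(t) = C_in[1 − (τ₁ e^(−t/τ₁) − τ₂ e^(−t/τ₂))/(τ₁ − τ₂)].
At t = 15.62: e^(−t/τ₁) = 0.175705, e^(−t/τ₂) = 0.238140.
C₂ = 1.868·[1 − (8.98243·0.175705 − 10.8858·0.238140)/(-1.90337)] = 1.868·0.467214 = 0.872756 g/L.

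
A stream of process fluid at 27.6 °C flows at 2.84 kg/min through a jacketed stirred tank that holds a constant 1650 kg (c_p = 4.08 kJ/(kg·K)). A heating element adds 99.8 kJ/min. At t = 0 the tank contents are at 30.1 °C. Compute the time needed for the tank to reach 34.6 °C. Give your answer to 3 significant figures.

M c_p dT/dt = ṁ c_p (T_in − T) + Q̇.
τ = M/ṁ = 580.99 min; T_ss = T_in + Q̇/(ṁ c_p) = 36.213 °C.
T(t) = T_ss + (T₀ − T_ss) e^(−t/τ). Set T = 34.6:
e^(−t/τ) = (34.6 − 36.213)/(30.1 − 36.213) = 0.26386
t = −580.99 · ln(0.26386) = 774.07 min.

774 min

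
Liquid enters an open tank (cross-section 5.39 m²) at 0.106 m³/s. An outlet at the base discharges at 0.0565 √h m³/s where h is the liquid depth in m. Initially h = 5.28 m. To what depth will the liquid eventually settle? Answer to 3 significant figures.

Level balance: A dh/dt = 0.106 − 0.0565 √h. Setting dh/dt = 0:
Q_in = 0.0565 √h_ss ⇒ √h_ss = 0.106/0.0565 = 1.8761.
h_ss = 1.8761² = 3.5198 m. (Since h₀ = 5.28 m > h_ss, the level will fall toward this value.)

3.52 m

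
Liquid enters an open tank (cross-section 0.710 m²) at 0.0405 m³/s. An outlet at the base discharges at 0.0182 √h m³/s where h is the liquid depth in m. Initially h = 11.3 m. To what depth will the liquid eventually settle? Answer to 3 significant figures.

Mass balance (ρ constant): A dh/dt = Q_in − 0.0182 √h. At steady state dh/dt = 0:
Q_in = 0.0182 √h_ss ⇒ √h_ss = 0.0405/0.0182 = 2.2253.
h_ss = 2.2253² = 4.9518 m. (Since h₀ = 11.3 m > h_ss, the level will fall toward this value.)

4.95 m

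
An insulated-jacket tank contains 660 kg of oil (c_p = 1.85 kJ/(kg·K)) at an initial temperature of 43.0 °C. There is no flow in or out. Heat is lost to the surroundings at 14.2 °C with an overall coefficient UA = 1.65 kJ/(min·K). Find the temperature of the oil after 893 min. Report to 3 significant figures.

Lumped-capacitance energy balance: M c_p dT/dt = UA(T_amb − T).
dT/dt = (T_ss − T)/τ with T_ss = T_amb = 14.200 °C, τ = M c_p/UA = 660·1.85/1.65 = 740.00 min.
Solution: T(t) = T_ss + (T₀ − T_ss) e^(−t/τ).
T(893) = 14.200 + (28.800)·0.29917 = 22.816 °C.

22.8 °C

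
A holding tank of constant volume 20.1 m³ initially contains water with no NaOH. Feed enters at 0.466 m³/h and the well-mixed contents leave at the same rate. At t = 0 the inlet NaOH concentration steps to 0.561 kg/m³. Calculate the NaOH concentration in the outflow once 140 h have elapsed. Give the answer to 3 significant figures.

0.539 kg/m³

Unsteady species balance (constant V, well mixed): V dC/dt = Q(C_in − C).
Rewrite as dC/dt + C/τ = C_in/τ, τ = V/Q = 43.133 h.
This is linear first-order; C(t) = C_in + (C₀ − C_in) e^(−t/τ).
C(140) = 0.561 + (0 − 0.561)·e^(−140/43.133) = 0.561 + (-0.56100)·0.038939 = 0.53916 kg/m³.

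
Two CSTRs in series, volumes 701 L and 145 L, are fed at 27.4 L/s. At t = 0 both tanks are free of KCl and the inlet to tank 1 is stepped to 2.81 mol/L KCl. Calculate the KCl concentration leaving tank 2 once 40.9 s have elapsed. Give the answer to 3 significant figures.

Species balance on tank i: dCᵢ/dt = (Cᵢ₋₁ − Cᵢ)/τᵢ with τᵢ = Vᵢ/Q.
τ₁ = 701/27.4 = 25.584 s; τ₂ = 145/27.4 = 5.2920 s.
Solving the cascade with C₁(0)=C₂(0)=0 gives C₂(t) = C_in[1 − (τ₁ e^(−t/τ₁) − τ₂ e^(−t/τ₂))/(τ₁ − τ₂)].
At t = 40.9: e^(−t/τ₁) = 0.20217, e^(−t/τ₂) = 0.00044002.
C₂ = 2.81·[1 − (25.584·0.20217 − 5.2920·0.00044002)/(20.292)] = 2.81·0.74522 = 2.0941 mol/L.

2.09 mol/L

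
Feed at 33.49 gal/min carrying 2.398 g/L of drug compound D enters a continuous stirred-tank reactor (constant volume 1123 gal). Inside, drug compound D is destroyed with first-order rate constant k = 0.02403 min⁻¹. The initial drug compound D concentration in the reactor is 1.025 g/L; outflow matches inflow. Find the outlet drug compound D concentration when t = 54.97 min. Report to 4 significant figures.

Accumulation = in − out − consumed: V dC/dt = Q C_in − Q C − k V C.
This is linear with rate a = Q/V + k = 0.0538519 min⁻¹.
C_ss = Q C_in/(Q + kV) = 1.32796 g/L; C(t) = C_ss + (C₀ − C_ss) e^(−a t).
C(54.97) = 1.32796 + (-0.302955)·e^(−0.0538519·54.97) = 1.32796 + (-0.302955)·0.0518065 = 1.31226 g/L.

1.312 g/L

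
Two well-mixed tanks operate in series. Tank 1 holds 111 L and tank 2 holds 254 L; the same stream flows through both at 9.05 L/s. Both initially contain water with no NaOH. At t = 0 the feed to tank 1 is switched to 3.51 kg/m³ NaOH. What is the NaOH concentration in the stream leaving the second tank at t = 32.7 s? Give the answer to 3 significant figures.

Each tank obeys Vᵢ dCᵢ/dt = Q(Cᵢ₋₁ − Cᵢ), so τᵢ = Vᵢ/Q.
τ₁ = 111/9.05 = 12.265 s; τ₂ = 254/9.05 = 28.066 s.
Solving the cascade with C₁(0)=C₂(0)=0 gives C₂(t) = C_in[1 − (τ₁ e^(−t/τ₁) − τ₂ e^(−t/τ₂))/(τ₁ − τ₂)].
At t = 32.7: e^(−t/τ₁) = 0.069524, e^(−t/τ₂) = 0.31189.
C₂ = 3.51·[1 − (12.265·0.069524 − 28.066·0.31189)/(-15.801)] = 3.51·0.49998 = 1.7549 kg/m³.

1.75 kg/m³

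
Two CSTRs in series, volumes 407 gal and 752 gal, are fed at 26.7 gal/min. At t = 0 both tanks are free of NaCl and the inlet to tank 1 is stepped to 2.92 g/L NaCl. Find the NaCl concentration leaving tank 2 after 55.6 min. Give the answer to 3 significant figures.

2.13 g/L

Each tank obeys Vᵢ dCᵢ/dt = Q(Cᵢ₋₁ − Cᵢ), so τᵢ = Vᵢ/Q.
τ₁ = 407/26.7 = 15.243 min; τ₂ = 752/26.7 = 28.165 min.
Solving the cascade with C₁(0)=C₂(0)=0 gives C₂(t) = C_in[1 − (τ₁ e^(−t/τ₁) − τ₂ e^(−t/τ₂))/(τ₁ − τ₂)].
At t = 55.6: e^(−t/τ₁) = 0.026057, e^(−t/τ₂) = 0.13889.
C₂ = 2.92·[1 − (15.243·0.026057 − 28.165·0.13889)/(-12.921)] = 2.92·0.72801 = 2.1258 g/L.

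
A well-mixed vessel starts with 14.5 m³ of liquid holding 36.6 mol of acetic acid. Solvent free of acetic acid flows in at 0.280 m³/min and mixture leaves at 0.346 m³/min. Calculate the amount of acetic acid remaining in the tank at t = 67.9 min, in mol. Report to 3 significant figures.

5.27 mol

Let m(t) be the amount of acetic acid. Volume: V(t) = V₀ + (Q_in − Q_out) t = 14.5 − 0.066000 t; V(67.9) = 10.019 m³.
Species balance (pure solvent in): dm/dt = −Q_out · m/V(t).
dm/m = −Q_out dt/(V₀ − 0.066000 t); integrating gives ln(m/m₀) = −(Q_out/(Q_in−Q_out)) ln(V/V₀).
m = m₀ (V₀/V)^(Q_out/(Q_in−Q_out)) = 36.6 × (14.5/10.019)^(-5.2424) = 5.2693 mol.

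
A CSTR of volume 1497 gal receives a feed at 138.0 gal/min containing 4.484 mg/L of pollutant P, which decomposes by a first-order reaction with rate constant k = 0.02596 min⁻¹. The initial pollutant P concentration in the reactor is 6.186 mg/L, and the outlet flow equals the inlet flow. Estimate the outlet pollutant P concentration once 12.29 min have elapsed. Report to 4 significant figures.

V dC/dt = Q(C_in − C) − k V C.
dC/dt = (Q/V) C_in − (Q/V + k) C; effective rate a = Q/V + k = 0.0921844 + 0.02596 = 0.118144 min⁻¹.
C_ss = Q C_in/(Q + kV) = 3.49873 mg/L; C(t) = C_ss + (C₀ − C_ss) e^(−a t).
C(12.29) = 3.49873 + (2.68727)·e^(−0.118144·12.29) = 3.49873 + (2.68727)·0.234103 = 4.12782 mg/L.

4.128 mg/L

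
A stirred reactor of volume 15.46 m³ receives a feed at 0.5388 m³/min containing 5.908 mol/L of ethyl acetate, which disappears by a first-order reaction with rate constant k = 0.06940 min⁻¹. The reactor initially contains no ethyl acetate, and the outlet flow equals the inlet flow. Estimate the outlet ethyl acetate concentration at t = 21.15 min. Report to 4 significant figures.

1.757 mol/L

V dC/dt = Q(C_in − C) − k V C.
dC/dt = (Q/V) C_in − (Q/V + k) C; effective rate a = Q/V + k = 0.0348512 + 0.06940 = 0.104251 min⁻¹.
C_ss = Q C_in/(Q + kV) = 1.97505 mol/L; C(t) = C_ss + (C₀ − C_ss) e^(−a t).
C(21.15) = 1.97505 + (-1.97505)·e^(−0.104251·21.15) = 1.97505 + (-1.97505)·0.110260 = 1.75728 mol/L.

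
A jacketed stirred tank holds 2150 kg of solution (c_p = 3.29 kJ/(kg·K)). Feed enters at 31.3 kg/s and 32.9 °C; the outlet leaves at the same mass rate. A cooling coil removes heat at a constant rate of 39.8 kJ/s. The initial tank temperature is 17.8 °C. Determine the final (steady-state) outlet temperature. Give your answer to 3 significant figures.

M c_p dT/dt = ṁ c_p (T_in − T) − Q̇.
At steady state dT/dt = 0 ⇒ T_ss = T_in − Q̇/(ṁ c_p) = 32.9 − 39.8/(31.3·3.29) = 32.514 °C.

32.5 °C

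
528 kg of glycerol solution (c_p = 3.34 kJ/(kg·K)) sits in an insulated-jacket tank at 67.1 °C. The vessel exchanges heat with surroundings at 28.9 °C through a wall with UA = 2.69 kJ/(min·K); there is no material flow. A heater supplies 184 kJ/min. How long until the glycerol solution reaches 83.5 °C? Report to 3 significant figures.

First-law balance (no shaft work): M c_p dT/dt = −UA(T − T_amb) + Q̇.
τ = M c_p/UA = 655.58 min; T_ss = T_amb + Q̇/UA = 28.9 + 184/2.69 = 97.301 °C.
T(t) = T_ss + (T₀ − T_ss)e^(−t/τ); set T = 83.5:
t = −τ ln[(T − T_ss)/(T₀ − T_ss)] = −655.58 · ln(0.45698) = 513.40 min.

513 min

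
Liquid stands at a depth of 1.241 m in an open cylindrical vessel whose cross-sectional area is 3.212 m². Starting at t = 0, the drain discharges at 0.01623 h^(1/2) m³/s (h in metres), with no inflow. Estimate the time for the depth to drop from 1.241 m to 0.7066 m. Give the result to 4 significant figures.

108.2 s

With no inflow, A dh/dt = −0.01623 √h.
∫ h^(−1/2) dh = −(0.01623/A) ∫ dt, giving 2√h = 2√h₀ − (0.01623/A) t.
t = 2A(√h₀ − √h)/0.01623 = 2·3.212·(√1.241 − √0.7066)/0.01623
  = 6.42400 × (1.11400 − 0.840595) / 0.01623 = 108.217 s.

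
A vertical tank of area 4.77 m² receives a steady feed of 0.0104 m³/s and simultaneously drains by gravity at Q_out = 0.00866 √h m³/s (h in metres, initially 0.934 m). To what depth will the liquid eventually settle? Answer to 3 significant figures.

Level balance: A dh/dt = 0.0104 − 0.00866 √h. Setting dh/dt = 0:
Q_in = 0.00866 √h_ss ⇒ √h_ss = 0.0104/0.00866 = 1.2009.
h_ss = 1.2009² = 1.4422 m. (Since h₀ = 0.934 m < h_ss, the level will rise toward this value.)

1.44 m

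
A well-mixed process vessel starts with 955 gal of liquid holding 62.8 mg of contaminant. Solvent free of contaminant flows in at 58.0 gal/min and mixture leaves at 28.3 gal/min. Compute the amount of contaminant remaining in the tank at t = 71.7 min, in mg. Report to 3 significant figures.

Total volume: dV/dt = Q_in − Q_out = 29.700 gal/min, so V(t) = 955 + 29.700 t and V(71.7) = 3084.5 gal.
Solute balance: dm/dt = 0 − Q_out C = −Q_out m/V(t).
dm/m = −Q_out dt/(V₀ + 29.700 t); integrating gives ln(m/m₀) = −(Q_out/(Q_in−Q_out)) ln(V/V₀).
m = m₀ (V₀/V)^(Q_out/(Q_in−Q_out)) = 62.8 × (955/3084.5)^(0.95286) = 20.549 mg.

20.5 mg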